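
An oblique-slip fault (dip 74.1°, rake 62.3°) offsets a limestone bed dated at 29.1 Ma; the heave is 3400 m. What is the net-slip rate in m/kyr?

dip-slip = heave / cos(dip) = 3400 / cos(74.1°) = 12410 m
net slip = dip-slip / sin(rake) = 12410 / sin(62.3°) = 14020 m
rate = 14020 m / 29.1 Ma = 0.000482 m/yr = 0.482 m/kyr

0.482 m/kyr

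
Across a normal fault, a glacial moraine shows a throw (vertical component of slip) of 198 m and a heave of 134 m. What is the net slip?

239 m

net slip = √(throw² + heave²) = √(198² + 134²) = 239 m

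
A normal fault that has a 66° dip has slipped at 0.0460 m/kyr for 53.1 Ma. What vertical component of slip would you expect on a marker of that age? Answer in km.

dip-slip = rate × time = 0.0460 m/kyr × 53.1 Ma = 2443 m
throw = dip-slip × sin(dip) = 2443 × sin(66°) = 2230 m = 2.23 km

2.23 km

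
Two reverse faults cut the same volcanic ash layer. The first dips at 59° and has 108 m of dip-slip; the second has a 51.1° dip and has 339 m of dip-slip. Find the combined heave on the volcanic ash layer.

269 m

heave_A = 108 × cos(59°) = 55.62 m
heave_B = 339 × cos(51.1°) = 212.9 m
total = 55.62 + 212.9 = 269 m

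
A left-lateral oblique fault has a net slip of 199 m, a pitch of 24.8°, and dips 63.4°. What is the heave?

dip-slip = net slip × sin(rake) = 199 m × sin(24.8°) = 83.47 m
heave = dip-slip × cos(dip) = 83.47 × cos(63.4°) = 37.4 m

37.4 m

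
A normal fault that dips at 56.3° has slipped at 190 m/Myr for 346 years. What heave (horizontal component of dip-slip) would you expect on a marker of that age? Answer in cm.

3.65 cm

dip-slip = rate × time = 190 m/Myr × 346 years = 0.06574 m
heave = dip-slip × cos(dip) = 0.06574 × cos(56.3°) = 0.0365 m = 3.65 cm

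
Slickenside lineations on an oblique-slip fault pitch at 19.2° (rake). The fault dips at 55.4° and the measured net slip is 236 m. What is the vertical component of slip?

63.9 m

dip-slip = net slip × sin(rake) = 236 m × sin(19.2°) = 77.61 m
throw = dip-slip × sin(dip) = 77.61 × sin(55.4°) = 63.9 m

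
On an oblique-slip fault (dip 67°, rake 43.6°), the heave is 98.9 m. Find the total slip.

367 m

dip-slip = heave / cos(dip) = 98.9 / cos(67°) = 253.1 m
net slip = dip-slip / sin(rake) = 253.1 / sin(43.6°) = 367 m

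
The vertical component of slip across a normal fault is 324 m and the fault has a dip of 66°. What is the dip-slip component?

355 m

dip-slip = throw / sin(dip) = 324 / sin(66°) = 355 m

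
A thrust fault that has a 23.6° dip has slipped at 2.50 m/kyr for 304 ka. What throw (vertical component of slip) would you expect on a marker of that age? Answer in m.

dip-slip = rate × time = 2.50 m/kyr × 304 ka = 760 m
throw = dip-slip × sin(dip) = 760 × sin(23.6°) = 304 m

304 m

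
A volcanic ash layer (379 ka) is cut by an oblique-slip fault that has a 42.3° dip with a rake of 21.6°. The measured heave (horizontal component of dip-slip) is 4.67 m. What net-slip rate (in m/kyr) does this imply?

dip-slip = heave / cos(dip) = 4.67 / cos(42.3°) = 6.314 m
net slip = dip-slip / sin(rake) = 6.314 / sin(21.6°) = 17.15 m
rate = 17.15 m / 379 ka = 0.0000453 m/yr = 0.0453 m/kyr

0.0453 m/kyr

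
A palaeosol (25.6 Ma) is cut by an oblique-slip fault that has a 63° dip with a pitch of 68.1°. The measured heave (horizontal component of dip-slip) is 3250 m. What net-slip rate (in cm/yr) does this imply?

0.0301 cm/yr

dip-slip = heave / cos(dip) = 3250 / cos(63°) = 7159 m
net slip = dip-slip / sin(rake) = 7159 / sin(68.1°) = 7716 m
rate = 7716 m / 25.6 Ma = 0.000301 m/yr = 0.0301 cm/yr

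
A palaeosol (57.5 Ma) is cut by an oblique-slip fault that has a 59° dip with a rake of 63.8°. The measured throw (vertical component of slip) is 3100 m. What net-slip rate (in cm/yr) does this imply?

0.00701 cm/yr

dip-slip = throw / sin(dip) = 3100 / sin(59°) = 3617 m
net slip = dip-slip / sin(rake) = 3617 / sin(63.8°) = 4031 m
rate = 4031 m / 57.5 Ma = 0.0000701 m/yr = 0.00701 cm/yr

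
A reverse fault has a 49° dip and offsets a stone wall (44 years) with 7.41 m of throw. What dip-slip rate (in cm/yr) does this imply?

22.3 cm/yr

dip-slip = throw / sin(dip) = 7.41 m / sin(49°) = 9.818 m
rate = 9.818 m / 44 years = 0.223 m/yr = 22.3 cm/yr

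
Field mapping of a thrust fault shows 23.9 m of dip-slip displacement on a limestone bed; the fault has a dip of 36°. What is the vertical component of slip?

throw = dip-slip × sin(dip) = 23.9 m × sin(36°) = 14 m

14 m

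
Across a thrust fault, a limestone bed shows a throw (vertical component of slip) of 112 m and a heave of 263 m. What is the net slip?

net slip = √(throw² + heave²) = √(112² + 263²) = 286 m

286 m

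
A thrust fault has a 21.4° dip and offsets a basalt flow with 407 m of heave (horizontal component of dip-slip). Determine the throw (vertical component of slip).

160 m

throw = heave × tan(dip) = 407 × tan(21.4°) = 160 m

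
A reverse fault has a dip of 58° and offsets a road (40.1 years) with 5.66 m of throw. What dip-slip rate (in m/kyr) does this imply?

dip-slip = throw / sin(dip) = 5.66 m / sin(58°) = 6.674 m
rate = 6.674 m / 40.1 years = 0.166 m/yr = 166 m/kyr

166 m/kyr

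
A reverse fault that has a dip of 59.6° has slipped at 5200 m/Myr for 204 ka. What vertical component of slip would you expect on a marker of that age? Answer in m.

dip-slip = rate × time = 5200 m/Myr × 204 ka = 1061 m
throw = dip-slip × sin(dip) = 1061 × sin(59.6°) = 915 m

915 m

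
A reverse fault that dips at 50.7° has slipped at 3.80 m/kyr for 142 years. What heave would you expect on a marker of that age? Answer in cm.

34.2 cm

dip-slip = rate × time = 3.80 m/kyr × 142 years = 0.5396 m
heave = dip-slip × cos(dip) = 0.5396 × cos(50.7°) = 0.342 m = 34.2 cm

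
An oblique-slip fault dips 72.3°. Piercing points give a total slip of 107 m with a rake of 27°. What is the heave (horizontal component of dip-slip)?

dip-slip = net slip × sin(rake) = 107 m × sin(27°) = 48.58 m
heave = dip-slip × cos(dip) = 48.58 × cos(72.3°) = 14.8 m

14.8 m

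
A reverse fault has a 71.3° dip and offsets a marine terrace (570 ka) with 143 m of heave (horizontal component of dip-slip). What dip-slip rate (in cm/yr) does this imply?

dip-slip = heave / cos(dip) = 143 m / cos(71.3°) = 446 m
rate = 446 m / 570 ka = 0.000782 m/yr = 0.0782 cm/yr

0.0782 cm/yr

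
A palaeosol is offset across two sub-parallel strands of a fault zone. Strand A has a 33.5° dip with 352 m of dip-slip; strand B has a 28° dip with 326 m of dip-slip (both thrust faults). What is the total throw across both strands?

throw_A = 352 × sin(33.5°) = 194.3 m
throw_B = 326 × sin(28°) = 153 m
total = 194.3 + 153 = 347 m

347 m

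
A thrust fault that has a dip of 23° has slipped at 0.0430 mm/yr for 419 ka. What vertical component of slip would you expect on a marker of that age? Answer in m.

dip-slip = rate × time = 0.0430 mm/yr × 419 ka = 18.02 m
throw = dip-slip × sin(dip) = 18.02 × sin(23°) = 7.04 m

7.04 m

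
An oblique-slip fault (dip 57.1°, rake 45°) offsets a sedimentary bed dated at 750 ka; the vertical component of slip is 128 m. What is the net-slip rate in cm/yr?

0.0287 cm/yr

dip-slip = throw / sin(dip) = 128 / sin(57.1°) = 152.4 m
net slip = dip-slip / sin(rake) = 152.4 / sin(45°) = 215.6 m
rate = 215.6 m / 750 ka = 0.000287 m/yr = 0.0287 cm/yr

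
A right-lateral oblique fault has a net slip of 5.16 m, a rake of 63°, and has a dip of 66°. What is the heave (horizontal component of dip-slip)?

1.87 m

dip-slip = net slip × sin(rake) = 5.16 m × sin(63°) = 4.598 m
heave = dip-slip × cos(dip) = 4.598 × cos(66°) = 1.87 m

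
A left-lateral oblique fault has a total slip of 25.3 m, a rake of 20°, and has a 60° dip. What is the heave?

4.33 m

dip-slip = net slip × sin(rake) = 25.3 m × sin(20°) = 8.653 m
heave = dip-slip × cos(dip) = 8.653 × cos(60°) = 4.33 m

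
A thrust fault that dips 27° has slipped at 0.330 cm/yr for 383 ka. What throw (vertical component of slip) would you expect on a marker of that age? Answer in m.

dip-slip = rate × time = 0.330 cm/yr × 383 ka = 1264 m
throw = dip-slip × sin(dip) = 1264 × sin(27°) = 574 m

574 m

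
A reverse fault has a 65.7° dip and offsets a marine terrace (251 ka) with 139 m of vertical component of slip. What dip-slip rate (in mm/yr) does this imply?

dip-slip = throw / sin(dip) = 139 m / sin(65.7°) = 152.5 m
rate = 152.5 m / 251 ka = 0.000608 m/yr = 0.608 mm/yr

0.608 mm/yr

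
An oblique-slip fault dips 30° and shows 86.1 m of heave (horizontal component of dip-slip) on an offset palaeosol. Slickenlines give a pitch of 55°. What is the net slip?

dip-slip = heave / cos(dip) = 86.1 / cos(30°) = 99.42 m
net slip = dip-slip / sin(rake) = 99.42 / sin(55°) = 121 m

121 m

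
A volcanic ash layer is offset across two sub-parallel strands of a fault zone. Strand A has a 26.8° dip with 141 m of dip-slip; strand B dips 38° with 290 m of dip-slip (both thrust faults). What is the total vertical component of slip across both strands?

throw_A = 141 × sin(26.8°) = 63.57 m
throw_B = 290 × sin(38°) = 178.5 m
total = 63.57 + 178.5 = 242 m

242 m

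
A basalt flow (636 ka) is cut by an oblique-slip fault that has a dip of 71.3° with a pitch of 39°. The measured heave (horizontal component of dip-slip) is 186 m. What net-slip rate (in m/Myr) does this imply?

dip-slip = heave / cos(dip) = 186 / cos(71.3°) = 580.1 m
net slip = dip-slip / sin(rake) = 580.1 / sin(39°) = 921.8 m
rate = 921.8 m / 636 ka = 0.00145 m/yr = 1450 m/Myr

1450 m/Myr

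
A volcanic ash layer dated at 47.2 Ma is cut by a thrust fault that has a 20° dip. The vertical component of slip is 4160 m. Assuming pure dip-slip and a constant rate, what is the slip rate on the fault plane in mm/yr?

dip-slip = throw / sin(dip) = 4160 m / sin(20°) = 12160 m
rate = 12160 m / 47.2 Ma = 0.000258 m/yr = 0.258 mm/yr

0.258 mm/yr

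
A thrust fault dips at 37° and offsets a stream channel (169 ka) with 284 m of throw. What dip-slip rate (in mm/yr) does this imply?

dip-slip = throw / sin(dip) = 284 m / sin(37°) = 471.9 m
rate = 471.9 m / 169 ka = 0.00279 m/yr = 2.79 mm/yr

2.79 mm/yr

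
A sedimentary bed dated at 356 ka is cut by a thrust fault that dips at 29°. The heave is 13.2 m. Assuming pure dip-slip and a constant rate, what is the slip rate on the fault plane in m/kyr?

0.0424 m/kyr

dip-slip = heave / cos(dip) = 13.2 m / cos(29°) = 15.09 m
rate = 15.09 m / 356 ka = 0.0000424 m/yr = 0.0424 m/kyr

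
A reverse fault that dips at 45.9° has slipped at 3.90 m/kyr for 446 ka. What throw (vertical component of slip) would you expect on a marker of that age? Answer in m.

dip-slip = rate × time = 3.90 m/kyr × 446 ka = 1739 m
throw = dip-slip × sin(dip) = 1739 × sin(45.9°) = 1250 m

1250 m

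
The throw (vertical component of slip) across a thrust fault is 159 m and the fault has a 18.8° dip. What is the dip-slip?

dip-slip = throw / sin(dip) = 159 / sin(18.8°) = 493 m

493 m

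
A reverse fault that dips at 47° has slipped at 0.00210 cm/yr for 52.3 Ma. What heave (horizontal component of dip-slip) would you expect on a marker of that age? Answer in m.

749 m

dip-slip = rate × time = 0.00210 cm/yr × 52.3 Ma = 1098 m
heave = dip-slip × cos(dip) = 1098 × cos(47°) = 749 m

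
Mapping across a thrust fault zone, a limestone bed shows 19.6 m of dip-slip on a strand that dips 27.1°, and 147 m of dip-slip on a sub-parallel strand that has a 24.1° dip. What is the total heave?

heave_A = 19.6 × cos(27.1°) = 17.45 m
heave_B = 147 × cos(24.1°) = 134.2 m
total = 17.45 + 134.2 = 152 m

152 m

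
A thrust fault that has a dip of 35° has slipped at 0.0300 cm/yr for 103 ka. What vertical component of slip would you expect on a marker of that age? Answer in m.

17.7 m

dip-slip = rate × time = 0.0300 cm/yr × 103 ka = 30.90 m
throw = dip-slip × sin(dip) = 30.90 × sin(35°) = 17.7 m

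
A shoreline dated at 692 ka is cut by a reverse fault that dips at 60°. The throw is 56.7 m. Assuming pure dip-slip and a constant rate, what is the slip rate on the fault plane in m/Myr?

94.6 m/Myr

dip-slip = throw / sin(dip) = 56.7 m / sin(60°) = 65.47 m
rate = 65.47 m / 692 ka = 0.0000946 m/yr = 94.6 m/Myr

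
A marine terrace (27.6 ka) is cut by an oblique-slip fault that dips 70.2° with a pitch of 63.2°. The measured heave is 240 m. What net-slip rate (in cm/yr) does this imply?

dip-slip = heave / cos(dip) = 240 / cos(70.2°) = 708.5 m
net slip = dip-slip / sin(rake) = 708.5 / sin(63.2°) = 793.8 m
rate = 793.8 m / 27.6 ka = 0.0288 m/yr = 2.88 cm/yr

2.88 cm/yr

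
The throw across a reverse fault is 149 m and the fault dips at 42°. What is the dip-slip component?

223 m

dip-slip = throw / sin(dip) = 149 / sin(42°) = 223 m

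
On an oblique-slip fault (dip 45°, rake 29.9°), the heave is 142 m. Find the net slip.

dip-slip = heave / cos(dip) = 142 / cos(45°) = 200.8 m
net slip = dip-slip / sin(rake) = 200.8 / sin(29.9°) = 403 m

403 m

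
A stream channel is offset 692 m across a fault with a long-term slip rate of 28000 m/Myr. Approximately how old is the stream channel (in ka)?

age = offset / rate = 692 m / (28000 m/Myr) = 24700 yr = 24.7 ka

24.7 ka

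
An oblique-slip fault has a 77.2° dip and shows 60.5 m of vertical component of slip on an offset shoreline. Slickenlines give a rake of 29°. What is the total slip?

dip-slip = throw / sin(dip) = 60.5 / sin(77.2°) = 62.04 m
net slip = dip-slip / sin(rake) = 62.04 / sin(29°) = 128 m

128 m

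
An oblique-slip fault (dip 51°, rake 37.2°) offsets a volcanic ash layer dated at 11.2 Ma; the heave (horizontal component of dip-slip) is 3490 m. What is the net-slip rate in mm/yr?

0.819 mm/yr

dip-slip = heave / cos(dip) = 3490 / cos(51°) = 5546 m
net slip = dip-slip / sin(rake) = 5546 / sin(37.2°) = 9172 m
rate = 9172 m / 11.2 Ma = 0.000819 m/yr = 0.819 mm/yr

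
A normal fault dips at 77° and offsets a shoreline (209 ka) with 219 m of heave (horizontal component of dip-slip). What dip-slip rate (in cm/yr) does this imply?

dip-slip = heave / cos(dip) = 219 m / cos(77°) = 973.5 m
rate = 973.5 m / 209 ka = 0.00466 m/yr = 0.466 cm/yr

0.466 cm/yr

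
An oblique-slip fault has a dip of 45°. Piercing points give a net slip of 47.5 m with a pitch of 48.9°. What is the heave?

dip-slip = net slip × sin(rake) = 47.5 m × sin(48.9°) = 35.79 m
heave = dip-slip × cos(dip) = 35.79 × cos(45°) = 25.3 m

25.3 m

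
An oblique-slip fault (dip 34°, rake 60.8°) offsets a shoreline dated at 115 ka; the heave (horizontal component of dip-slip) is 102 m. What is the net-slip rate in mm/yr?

1.23 mm/yr

dip-slip = heave / cos(dip) = 102 / cos(34°) = 123 m
net slip = dip-slip / sin(rake) = 123 / sin(60.8°) = 140.9 m
rate = 140.9 m / 115 ka = 0.00123 m/yr = 1.23 mm/yr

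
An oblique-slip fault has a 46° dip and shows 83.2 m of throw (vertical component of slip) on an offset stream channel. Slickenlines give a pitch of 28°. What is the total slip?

246 m

dip-slip = throw / sin(dip) = 83.2 / sin(46°) = 115.7 m
net slip = dip-slip / sin(rake) = 115.7 / sin(28°) = 246 m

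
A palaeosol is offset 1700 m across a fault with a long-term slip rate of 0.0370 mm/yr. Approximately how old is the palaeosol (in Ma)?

age = offset / rate = 1700 m / (0.0370 mm/yr) = 4.59e+07 yr = 45.9 Ma

45.9 Ma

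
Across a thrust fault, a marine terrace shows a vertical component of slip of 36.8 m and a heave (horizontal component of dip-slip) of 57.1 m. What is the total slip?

net slip = √(throw² + heave²) = √(36.8² + 57.1²) = 67.9 m

67.9 m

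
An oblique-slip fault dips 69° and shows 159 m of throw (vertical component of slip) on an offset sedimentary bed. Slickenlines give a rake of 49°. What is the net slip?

dip-slip = throw / sin(dip) = 159 / sin(69°) = 170.3 m
net slip = dip-slip / sin(rake) = 170.3 / sin(49°) = 226 m

226 m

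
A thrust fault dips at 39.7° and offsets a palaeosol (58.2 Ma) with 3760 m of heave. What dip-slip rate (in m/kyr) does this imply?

dip-slip = heave / cos(dip) = 3760 m / cos(39.7°) = 4887 m
rate = 4887 m / 58.2 Ma = 0.0000840 m/yr = 0.0840 m/kyr

0.0840 m/kyr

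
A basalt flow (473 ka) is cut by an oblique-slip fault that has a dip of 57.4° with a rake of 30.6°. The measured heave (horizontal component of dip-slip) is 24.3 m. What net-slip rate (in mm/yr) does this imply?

dip-slip = heave / cos(dip) = 24.3 / cos(57.4°) = 45.10 m
net slip = dip-slip / sin(rake) = 45.10 / sin(30.6°) = 88.60 m
rate = 88.60 m / 473 ka = 0.000187 m/yr = 0.187 mm/yr

0.187 mm/yr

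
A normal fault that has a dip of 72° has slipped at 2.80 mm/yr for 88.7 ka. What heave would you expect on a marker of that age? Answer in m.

76.7 m

dip-slip = rate × time = 2.80 mm/yr × 88.7 ka = 248.4 m
heave = dip-slip × cos(dip) = 248.4 × cos(72°) = 76.7 m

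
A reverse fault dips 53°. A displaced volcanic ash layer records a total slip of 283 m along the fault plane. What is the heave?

heave = dip-slip × cos(dip) = 283 m × cos(53°) = 170 m

170 m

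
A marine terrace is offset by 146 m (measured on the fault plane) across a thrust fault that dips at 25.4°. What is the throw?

throw = dip-slip × sin(dip) = 146 m × sin(25.4°) = 62.6 m

62.6 m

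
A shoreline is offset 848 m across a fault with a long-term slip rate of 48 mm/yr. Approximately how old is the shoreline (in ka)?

age = offset / rate = 848 m / (48 mm/yr) = 17700 yr = 17.7 ka

17.7 ka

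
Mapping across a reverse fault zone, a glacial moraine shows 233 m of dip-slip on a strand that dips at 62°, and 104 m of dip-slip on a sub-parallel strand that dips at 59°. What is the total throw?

295 m

throw_A = 233 × sin(62°) = 205.7 m
throw_B = 104 × sin(59°) = 89.15 m
total = 205.7 + 89.15 = 295 m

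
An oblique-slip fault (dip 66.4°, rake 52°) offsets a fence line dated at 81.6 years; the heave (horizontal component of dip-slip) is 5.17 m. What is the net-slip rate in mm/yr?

201 mm/yr

dip-slip = heave / cos(dip) = 5.17 / cos(66.4°) = 12.91 m
net slip = dip-slip / sin(rake) = 12.91 / sin(52°) = 16.39 m
rate = 16.39 m / 81.6 years = 0.201 m/yr = 201 mm/yr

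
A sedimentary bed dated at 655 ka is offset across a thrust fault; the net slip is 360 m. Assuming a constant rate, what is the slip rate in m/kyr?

0.550 m/kyr

rate = 360 m / 655 ka = 0.000550 m/yr = 0.550 m/kyr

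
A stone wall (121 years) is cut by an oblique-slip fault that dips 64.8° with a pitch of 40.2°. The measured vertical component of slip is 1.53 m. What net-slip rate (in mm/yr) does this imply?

21.7 mm/yr

dip-slip = throw / sin(dip) = 1.53 / sin(64.8°) = 1.691 m
net slip = dip-slip / sin(rake) = 1.691 / sin(40.2°) = 2.620 m
rate = 2.620 m / 121 years = 0.0217 m/yr = 21.7 mm/yr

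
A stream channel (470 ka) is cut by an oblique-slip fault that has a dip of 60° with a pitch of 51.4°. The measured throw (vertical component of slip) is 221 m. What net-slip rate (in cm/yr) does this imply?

0.0695 cm/yr

dip-slip = throw / sin(dip) = 221 / sin(60°) = 255.2 m
net slip = dip-slip / sin(rake) = 255.2 / sin(51.4°) = 326.5 m
rate = 326.5 m / 470 ka = 0.000695 m/yr = 0.0695 cm/yr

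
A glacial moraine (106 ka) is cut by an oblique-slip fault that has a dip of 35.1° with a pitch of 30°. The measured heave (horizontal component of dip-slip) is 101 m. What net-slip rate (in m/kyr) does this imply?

2.33 m/kyr

dip-slip = heave / cos(dip) = 101 / cos(35.1°) = 123.4 m
net slip = dip-slip / sin(rake) = 123.4 / sin(30°) = 246.9 m
rate = 246.9 m / 106 ka = 0.00233 m/yr = 2.33 m/kyr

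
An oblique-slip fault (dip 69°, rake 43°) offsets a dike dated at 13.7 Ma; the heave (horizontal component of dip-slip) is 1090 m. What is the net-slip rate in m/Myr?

326 m/Myr

dip-slip = heave / cos(dip) = 1090 / cos(69°) = 3042 m
net slip = dip-slip / sin(rake) = 3042 / sin(43°) = 4460 m
rate = 4460 m / 13.7 Ma = 0.000326 m/yr = 326 m/Myr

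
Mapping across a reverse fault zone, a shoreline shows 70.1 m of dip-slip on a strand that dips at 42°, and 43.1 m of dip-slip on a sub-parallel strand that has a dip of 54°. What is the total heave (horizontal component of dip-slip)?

77.4 m

heave_A = 70.1 × cos(42°) = 52.09 m
heave_B = 43.1 × cos(54°) = 25.33 m
total = 52.09 + 25.33 = 77.4 m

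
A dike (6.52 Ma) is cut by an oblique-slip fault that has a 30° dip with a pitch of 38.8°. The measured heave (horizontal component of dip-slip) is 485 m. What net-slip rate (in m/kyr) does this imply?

0.137 m/kyr

dip-slip = heave / cos(dip) = 485 / cos(30°) = 560 m
net slip = dip-slip / sin(rake) = 560 / sin(38.8°) = 893.8 m
rate = 893.8 m / 6.52 Ma = 0.000137 m/yr = 0.137 m/kyr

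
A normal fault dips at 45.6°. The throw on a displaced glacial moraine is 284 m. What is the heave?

heave = throw / tan(dip) = 284 / tan(45.6°) = 278 m

278 m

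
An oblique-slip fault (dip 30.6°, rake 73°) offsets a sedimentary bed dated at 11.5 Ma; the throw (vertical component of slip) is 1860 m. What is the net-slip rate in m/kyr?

0.332 m/kyr

dip-slip = throw / sin(dip) = 1860 / sin(30.6°) = 3654 m
net slip = dip-slip / sin(rake) = 3654 / sin(73°) = 3821 m
rate = 3821 m / 11.5 Ma = 0.000332 m/yr = 0.332 m/kyr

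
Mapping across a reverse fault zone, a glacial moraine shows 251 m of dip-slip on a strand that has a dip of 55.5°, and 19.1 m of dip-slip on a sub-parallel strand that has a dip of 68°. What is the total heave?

149 m

heave_A = 251 × cos(55.5°) = 142.2 m
heave_B = 19.1 × cos(68°) = 7.155 m
total = 142.2 + 7.155 = 149 m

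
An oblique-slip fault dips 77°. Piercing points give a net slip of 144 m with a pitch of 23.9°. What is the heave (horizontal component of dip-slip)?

13.1 m

dip-slip = net slip × sin(rake) = 144 m × sin(23.9°) = 58.34 m
heave = dip-slip × cos(dip) = 58.34 × cos(77°) = 13.1 m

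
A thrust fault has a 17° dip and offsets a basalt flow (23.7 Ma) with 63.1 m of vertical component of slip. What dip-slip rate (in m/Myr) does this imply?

dip-slip = throw / sin(dip) = 63.1 m / sin(17°) = 215.8 m
rate = 215.8 m / 23.7 Ma = 0.00000911 m/yr = 9.11 m/Myr

9.11 m/Myr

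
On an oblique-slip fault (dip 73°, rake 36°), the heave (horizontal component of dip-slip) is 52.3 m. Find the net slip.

dip-slip = heave / cos(dip) = 52.3 / cos(73°) = 178.9 m
net slip = dip-slip / sin(rake) = 178.9 / sin(36°) = 304 m

304 m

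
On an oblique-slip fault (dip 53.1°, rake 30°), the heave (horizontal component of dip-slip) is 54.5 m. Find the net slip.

dip-slip = heave / cos(dip) = 54.5 / cos(53.1°) = 90.77 m
net slip = dip-slip / sin(rake) = 90.77 / sin(30°) = 182 m

182 m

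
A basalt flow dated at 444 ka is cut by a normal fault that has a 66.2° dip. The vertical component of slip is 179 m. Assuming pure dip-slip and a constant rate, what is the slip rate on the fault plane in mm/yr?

dip-slip = throw / sin(dip) = 179 m / sin(66.2°) = 195.6 m
rate = 195.6 m / 444 ka = 0.000441 m/yr = 0.441 mm/yr

0.441 mm/yr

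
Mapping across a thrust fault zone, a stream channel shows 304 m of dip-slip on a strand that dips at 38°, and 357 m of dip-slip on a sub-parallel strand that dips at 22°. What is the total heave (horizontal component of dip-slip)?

571 m

heave_A = 304 × cos(38°) = 239.6 m
heave_B = 357 × cos(22°) = 331 m
total = 239.6 + 331 = 571 m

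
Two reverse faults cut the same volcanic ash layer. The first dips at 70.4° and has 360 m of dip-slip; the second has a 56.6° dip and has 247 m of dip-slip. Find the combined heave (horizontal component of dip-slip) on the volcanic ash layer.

257 m

heave_A = 360 × cos(70.4°) = 120.8 m
heave_B = 247 × cos(56.6°) = 136 m
total = 120.8 + 136 = 257 m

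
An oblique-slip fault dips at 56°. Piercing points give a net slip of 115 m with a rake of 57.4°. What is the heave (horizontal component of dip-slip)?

54.2 m

dip-slip = net slip × sin(rake) = 115 m × sin(57.4°) = 96.88 m
heave = dip-slip × cos(dip) = 96.88 × cos(56°) = 54.2 m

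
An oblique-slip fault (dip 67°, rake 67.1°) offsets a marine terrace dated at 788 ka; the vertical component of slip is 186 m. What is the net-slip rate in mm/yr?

dip-slip = throw / sin(dip) = 186 / sin(67°) = 202.1 m
net slip = dip-slip / sin(rake) = 202.1 / sin(67.1°) = 219.4 m
rate = 219.4 m / 788 ka = 0.000278 m/yr = 0.278 mm/yr

0.278 mm/yr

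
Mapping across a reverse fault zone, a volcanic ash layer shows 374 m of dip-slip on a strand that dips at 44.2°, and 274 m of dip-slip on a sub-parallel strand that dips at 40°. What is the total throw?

437 m

throw_A = 374 × sin(44.2°) = 260.7 m
throw_B = 274 × sin(40°) = 176.1 m
total = 260.7 + 176.1 = 437 m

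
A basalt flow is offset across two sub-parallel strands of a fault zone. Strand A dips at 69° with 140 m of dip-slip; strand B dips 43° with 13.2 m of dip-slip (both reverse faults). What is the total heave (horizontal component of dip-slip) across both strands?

heave_A = 140 × cos(69°) = 50.17 m
heave_B = 13.2 × cos(43°) = 9.654 m
total = 50.17 + 9.654 = 59.8 m

59.8 m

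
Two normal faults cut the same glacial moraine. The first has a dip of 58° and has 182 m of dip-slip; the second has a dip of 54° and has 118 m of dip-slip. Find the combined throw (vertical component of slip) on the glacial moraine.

throw_A = 182 × sin(58°) = 154.3 m
throw_B = 118 × sin(54°) = 95.46 m
total = 154.3 + 95.46 = 250 m

250 m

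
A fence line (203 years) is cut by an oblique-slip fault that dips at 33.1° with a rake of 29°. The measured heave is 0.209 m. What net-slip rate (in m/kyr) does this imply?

dip-slip = heave / cos(dip) = 0.209 / cos(33.1°) = 0.2495 m
net slip = dip-slip / sin(rake) = 0.2495 / sin(29°) = 0.5146 m
rate = 0.5146 m / 203 years = 0.00254 m/yr = 2.54 m/kyr

2.54 m/kyr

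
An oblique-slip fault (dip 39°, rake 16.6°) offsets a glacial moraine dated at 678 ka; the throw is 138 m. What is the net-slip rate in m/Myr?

1130 m/Myr

dip-slip = throw / sin(dip) = 138 / sin(39°) = 219.3 m
net slip = dip-slip / sin(rake) = 219.3 / sin(16.6°) = 767.6 m
rate = 767.6 m / 678 ka = 0.00113 m/yr = 1130 m/Myr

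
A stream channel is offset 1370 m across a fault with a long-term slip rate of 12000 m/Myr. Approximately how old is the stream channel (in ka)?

age = offset / rate = 1370 m / (12000 m/Myr) = 114000 yr = 114 ka

114 ka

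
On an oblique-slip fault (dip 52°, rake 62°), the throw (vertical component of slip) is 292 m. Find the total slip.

420 m

dip-slip = throw / sin(dip) = 292 / sin(52°) = 370.6 m
net slip = dip-slip / sin(rake) = 370.6 / sin(62°) = 420 m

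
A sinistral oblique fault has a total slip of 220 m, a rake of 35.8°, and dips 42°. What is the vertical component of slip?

dip-slip = net slip × sin(rake) = 220 m × sin(35.8°) = 128.7 m
throw = dip-slip × sin(dip) = 128.7 × sin(42°) = 86.1 m

86.1 m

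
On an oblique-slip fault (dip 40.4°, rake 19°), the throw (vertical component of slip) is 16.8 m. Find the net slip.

dip-slip = throw / sin(dip) = 16.8 / sin(40.4°) = 25.92 m
net slip = dip-slip / sin(rake) = 25.92 / sin(19°) = 79.6 m

79.6 m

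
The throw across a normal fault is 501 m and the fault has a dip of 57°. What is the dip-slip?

dip-slip = throw / sin(dip) = 501 / sin(57°) = 597 m

597 m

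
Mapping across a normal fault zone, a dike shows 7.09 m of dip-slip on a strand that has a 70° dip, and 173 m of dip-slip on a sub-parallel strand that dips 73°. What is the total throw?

172 m

throw_A = 7.09 × sin(70°) = 6.662 m
throw_B = 173 × sin(73°) = 165.4 m
total = 6.662 + 165.4 = 172 m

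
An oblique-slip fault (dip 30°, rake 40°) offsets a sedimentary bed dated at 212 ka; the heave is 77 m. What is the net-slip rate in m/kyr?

0.652 m/kyr

dip-slip = heave / cos(dip) = 77 / cos(30°) = 88.91 m
net slip = dip-slip / sin(rake) = 88.91 / sin(40°) = 138.3 m
rate = 138.3 m / 212 ka = 0.000652 m/yr = 0.652 m/kyr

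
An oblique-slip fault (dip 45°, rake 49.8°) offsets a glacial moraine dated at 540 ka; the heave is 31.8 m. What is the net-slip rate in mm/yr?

dip-slip = heave / cos(dip) = 31.8 / cos(45°) = 44.97 m
net slip = dip-slip / sin(rake) = 44.97 / sin(49.8°) = 58.88 m
rate = 58.88 m / 540 ka = 0.000109 m/yr = 0.109 mm/yr

0.109 mm/yr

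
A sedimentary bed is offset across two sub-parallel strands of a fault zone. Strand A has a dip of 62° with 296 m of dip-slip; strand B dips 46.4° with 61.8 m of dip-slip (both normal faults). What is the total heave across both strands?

heave_A = 296 × cos(62°) = 139 m
heave_B = 61.8 × cos(46.4°) = 42.62 m
total = 139 + 42.62 = 182 m

182 m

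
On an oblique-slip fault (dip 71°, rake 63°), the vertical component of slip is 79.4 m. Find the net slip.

94.2 m

dip-slip = throw / sin(dip) = 79.4 / sin(71°) = 83.98 m
net slip = dip-slip / sin(rake) = 83.98 / sin(63°) = 94.2 m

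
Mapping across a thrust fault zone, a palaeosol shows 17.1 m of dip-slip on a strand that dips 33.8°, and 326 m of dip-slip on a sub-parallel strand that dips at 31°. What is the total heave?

294 m

heave_A = 17.1 × cos(33.8°) = 14.21 m
heave_B = 326 × cos(31°) = 279.4 m
total = 14.21 + 279.4 = 294 m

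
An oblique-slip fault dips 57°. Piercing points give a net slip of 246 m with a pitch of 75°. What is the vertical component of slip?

199 m

dip-slip = net slip × sin(rake) = 246 m × sin(75°) = 237.6 m
throw = dip-slip × sin(dip) = 237.6 × sin(57°) = 199 m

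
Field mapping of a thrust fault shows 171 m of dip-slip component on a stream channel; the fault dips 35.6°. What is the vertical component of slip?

99.5 m

throw = dip-slip × sin(dip) = 171 m × sin(35.6°) = 99.5 m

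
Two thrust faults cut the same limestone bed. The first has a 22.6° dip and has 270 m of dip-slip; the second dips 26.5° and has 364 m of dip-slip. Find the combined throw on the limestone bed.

throw_A = 270 × sin(22.6°) = 103.8 m
throw_B = 364 × sin(26.5°) = 162.4 m
total = 103.8 + 162.4 = 266 m

266 m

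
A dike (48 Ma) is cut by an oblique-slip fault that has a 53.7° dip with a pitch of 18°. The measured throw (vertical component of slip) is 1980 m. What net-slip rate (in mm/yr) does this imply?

0.166 mm/yr

dip-slip = throw / sin(dip) = 1980 / sin(53.7°) = 2457 m
net slip = dip-slip / sin(rake) = 2457 / sin(18°) = 7950 m
rate = 7950 m / 48 Ma = 0.000166 m/yr = 0.166 mm/yr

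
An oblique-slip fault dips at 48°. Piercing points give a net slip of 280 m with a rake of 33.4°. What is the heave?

103 m

dip-slip = net slip × sin(rake) = 280 m × sin(33.4°) = 154.1 m
heave = dip-slip × cos(dip) = 154.1 × cos(48°) = 103 m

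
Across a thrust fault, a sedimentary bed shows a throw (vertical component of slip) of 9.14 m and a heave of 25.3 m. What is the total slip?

net slip = √(throw² + heave²) = √(9.14² + 25.3²) = 26.9 m

26.9 m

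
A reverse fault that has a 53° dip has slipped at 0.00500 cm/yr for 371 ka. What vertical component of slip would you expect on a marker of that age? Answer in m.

dip-slip = rate × time = 0.00500 cm/yr × 371 ka = 18.55 m
throw = dip-slip × sin(dip) = 18.55 × sin(53°) = 14.8 m

14.8 m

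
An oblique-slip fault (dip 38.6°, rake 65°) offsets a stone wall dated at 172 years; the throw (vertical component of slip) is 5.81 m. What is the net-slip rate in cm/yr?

5.97 cm/yr

dip-slip = throw / sin(dip) = 5.81 / sin(38.6°) = 9.313 m
net slip = dip-slip / sin(rake) = 9.313 / sin(65°) = 10.28 m
rate = 10.28 m / 172 years = 0.0597 m/yr = 5.97 cm/yr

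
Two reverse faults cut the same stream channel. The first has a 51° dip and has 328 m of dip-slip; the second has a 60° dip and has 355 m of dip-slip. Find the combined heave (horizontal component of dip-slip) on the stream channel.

384 m

heave_A = 328 × cos(51°) = 206.4 m
heave_B = 355 × cos(60°) = 177.5 m
total = 206.4 + 177.5 = 384 m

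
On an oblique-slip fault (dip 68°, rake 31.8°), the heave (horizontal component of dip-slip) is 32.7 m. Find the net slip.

166 m

dip-slip = heave / cos(dip) = 32.7 / cos(68°) = 87.29 m
net slip = dip-slip / sin(rake) = 87.29 / sin(31.8°) = 166 m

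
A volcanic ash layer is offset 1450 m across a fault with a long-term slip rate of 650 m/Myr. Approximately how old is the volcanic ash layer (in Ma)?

age = offset / rate = 1450 m / (650 m/Myr) = 2.23e+06 yr = 2.23 Ma

2.23 Ma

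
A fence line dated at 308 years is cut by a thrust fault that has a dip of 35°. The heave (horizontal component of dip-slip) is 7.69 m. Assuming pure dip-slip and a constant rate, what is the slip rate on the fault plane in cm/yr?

dip-slip = heave / cos(dip) = 7.69 m / cos(35°) = 9.388 m
rate = 9.388 m / 308 years = 0.0305 m/yr = 3.05 cm/yr

3.05 cm/yr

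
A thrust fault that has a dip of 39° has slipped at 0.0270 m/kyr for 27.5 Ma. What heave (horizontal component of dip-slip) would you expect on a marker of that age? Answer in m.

577 m

dip-slip = rate × time = 0.0270 m/kyr × 27.5 Ma = 742.5 m
heave = dip-slip × cos(dip) = 742.5 × cos(39°) = 577 m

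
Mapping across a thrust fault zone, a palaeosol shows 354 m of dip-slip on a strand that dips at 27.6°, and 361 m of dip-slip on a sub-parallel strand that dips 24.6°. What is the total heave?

heave_A = 354 × cos(27.6°) = 313.7 m
heave_B = 361 × cos(24.6°) = 328.2 m
total = 313.7 + 328.2 = 642 m

642 m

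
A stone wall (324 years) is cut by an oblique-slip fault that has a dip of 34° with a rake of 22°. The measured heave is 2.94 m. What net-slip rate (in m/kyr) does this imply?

29.2 m/kyr

dip-slip = heave / cos(dip) = 2.94 / cos(34°) = 3.546 m
net slip = dip-slip / sin(rake) = 3.546 / sin(22°) = 9.467 m
rate = 9.467 m / 324 years = 0.0292 m/yr = 29.2 m/kyr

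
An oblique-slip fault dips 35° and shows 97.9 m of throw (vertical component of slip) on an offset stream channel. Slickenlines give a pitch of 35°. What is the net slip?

298 m

dip-slip = throw / sin(dip) = 97.9 / sin(35°) = 170.7 m
net slip = dip-slip / sin(rake) = 170.7 / sin(35°) = 298 m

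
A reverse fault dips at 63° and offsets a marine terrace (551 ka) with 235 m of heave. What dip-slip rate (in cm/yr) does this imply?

dip-slip = heave / cos(dip) = 235 m / cos(63°) = 517.6 m
rate = 517.6 m / 551 ka = 0.000939 m/yr = 0.0939 cm/yr

0.0939 cm/yr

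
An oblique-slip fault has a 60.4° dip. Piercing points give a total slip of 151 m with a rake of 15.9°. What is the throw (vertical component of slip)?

dip-slip = net slip × sin(rake) = 151 m × sin(15.9°) = 41.37 m
throw = dip-slip × sin(dip) = 41.37 × sin(60.4°) = 36 m

36 m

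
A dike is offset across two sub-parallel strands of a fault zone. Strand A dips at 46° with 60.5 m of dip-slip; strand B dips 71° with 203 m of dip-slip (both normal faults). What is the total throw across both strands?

235 m

throw_A = 60.5 × sin(46°) = 43.52 m
throw_B = 203 × sin(71°) = 191.9 m
total = 43.52 + 191.9 = 235 m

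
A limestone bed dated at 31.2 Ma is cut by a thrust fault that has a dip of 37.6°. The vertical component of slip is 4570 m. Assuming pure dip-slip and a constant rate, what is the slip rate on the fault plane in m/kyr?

dip-slip = throw / sin(dip) = 4570 m / sin(37.6°) = 7490 m
rate = 7490 m / 31.2 Ma = 0.000240 m/yr = 0.240 m/kyr

0.240 m/kyr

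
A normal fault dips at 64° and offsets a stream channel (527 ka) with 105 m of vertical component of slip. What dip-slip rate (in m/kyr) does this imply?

0.222 m/kyr

dip-slip = throw / sin(dip) = 105 m / sin(64°) = 116.8 m
rate = 116.8 m / 527 ka = 0.000222 m/yr = 0.222 m/kyr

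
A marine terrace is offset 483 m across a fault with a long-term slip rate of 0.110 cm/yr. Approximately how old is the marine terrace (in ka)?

age = offset / rate = 483 m / (0.110 cm/yr) = 439000 yr = 439 ka

439 ka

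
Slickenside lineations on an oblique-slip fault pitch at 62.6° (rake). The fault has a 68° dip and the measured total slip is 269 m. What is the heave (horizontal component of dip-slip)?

89.5 m

dip-slip = net slip × sin(rake) = 269 m × sin(62.6°) = 238.8 m
heave = dip-slip × cos(dip) = 238.8 × cos(68°) = 89.5 m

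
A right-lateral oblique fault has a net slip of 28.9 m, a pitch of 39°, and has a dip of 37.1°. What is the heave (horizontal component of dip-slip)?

dip-slip = net slip × sin(rake) = 28.9 m × sin(39°) = 18.19 m
heave = dip-slip × cos(dip) = 18.19 × cos(37.1°) = 14.5 m

14.5 m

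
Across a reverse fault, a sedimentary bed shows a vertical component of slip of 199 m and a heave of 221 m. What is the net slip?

297 m

net slip = √(throw² + heave²) = √(199² + 221²) = 297 m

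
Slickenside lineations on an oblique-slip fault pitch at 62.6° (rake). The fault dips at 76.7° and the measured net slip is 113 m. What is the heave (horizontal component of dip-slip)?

23.1 m

dip-slip = net slip × sin(rake) = 113 m × sin(62.6°) = 100.3 m
heave = dip-slip × cos(dip) = 100.3 × cos(76.7°) = 23.1 m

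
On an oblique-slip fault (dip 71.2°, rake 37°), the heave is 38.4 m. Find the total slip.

dip-slip = heave / cos(dip) = 38.4 / cos(71.2°) = 119.2 m
net slip = dip-slip / sin(rake) = 119.2 / sin(37°) = 198 m

198 m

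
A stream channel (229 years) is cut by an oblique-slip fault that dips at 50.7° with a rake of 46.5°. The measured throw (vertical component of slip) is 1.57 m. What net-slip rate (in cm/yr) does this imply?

1.22 cm/yr

dip-slip = throw / sin(dip) = 1.57 / sin(50.7°) = 2.029 m
net slip = dip-slip / sin(rake) = 2.029 / sin(46.5°) = 2.797 m
rate = 2.797 m / 229 years = 0.0122 m/yr = 1.22 cm/yr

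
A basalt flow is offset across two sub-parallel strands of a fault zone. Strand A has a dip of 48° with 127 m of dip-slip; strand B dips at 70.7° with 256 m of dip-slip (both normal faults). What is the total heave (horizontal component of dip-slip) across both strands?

170 m

heave_A = 127 × cos(48°) = 84.98 m
heave_B = 256 × cos(70.7°) = 84.61 m
total = 84.98 + 84.61 = 170 m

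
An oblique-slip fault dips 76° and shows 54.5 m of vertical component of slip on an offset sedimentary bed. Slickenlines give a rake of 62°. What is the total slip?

63.6 m

dip-slip = throw / sin(dip) = 54.5 / sin(76°) = 56.17 m
net slip = dip-slip / sin(rake) = 56.17 / sin(62°) = 63.6 m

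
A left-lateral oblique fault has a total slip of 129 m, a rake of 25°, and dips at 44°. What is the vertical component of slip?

dip-slip = net slip × sin(rake) = 129 m × sin(25°) = 54.52 m
throw = dip-slip × sin(dip) = 54.52 × sin(44°) = 37.9 m

37.9 m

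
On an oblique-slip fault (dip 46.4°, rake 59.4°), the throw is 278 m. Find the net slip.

dip-slip = throw / sin(dip) = 278 / sin(46.4°) = 383.9 m
net slip = dip-slip / sin(rake) = 383.9 / sin(59.4°) = 446 m

446 m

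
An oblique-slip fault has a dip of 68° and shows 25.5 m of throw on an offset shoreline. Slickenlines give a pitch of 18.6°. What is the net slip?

86.2 m

dip-slip = throw / sin(dip) = 25.5 / sin(68°) = 27.50 m
net slip = dip-slip / sin(rake) = 27.50 / sin(18.6°) = 86.2 m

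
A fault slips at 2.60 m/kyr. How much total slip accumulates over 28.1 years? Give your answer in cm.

slip = rate × time = 2.60 m/kyr × 28.1 years = 0.0731 m = 7.31 cm

7.31 cm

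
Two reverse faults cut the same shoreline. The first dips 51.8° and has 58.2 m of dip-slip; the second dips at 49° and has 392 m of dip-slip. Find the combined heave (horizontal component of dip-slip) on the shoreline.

heave_A = 58.2 × cos(51.8°) = 35.99 m
heave_B = 392 × cos(49°) = 257.2 m
total = 35.99 + 257.2 = 293 m

293 m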